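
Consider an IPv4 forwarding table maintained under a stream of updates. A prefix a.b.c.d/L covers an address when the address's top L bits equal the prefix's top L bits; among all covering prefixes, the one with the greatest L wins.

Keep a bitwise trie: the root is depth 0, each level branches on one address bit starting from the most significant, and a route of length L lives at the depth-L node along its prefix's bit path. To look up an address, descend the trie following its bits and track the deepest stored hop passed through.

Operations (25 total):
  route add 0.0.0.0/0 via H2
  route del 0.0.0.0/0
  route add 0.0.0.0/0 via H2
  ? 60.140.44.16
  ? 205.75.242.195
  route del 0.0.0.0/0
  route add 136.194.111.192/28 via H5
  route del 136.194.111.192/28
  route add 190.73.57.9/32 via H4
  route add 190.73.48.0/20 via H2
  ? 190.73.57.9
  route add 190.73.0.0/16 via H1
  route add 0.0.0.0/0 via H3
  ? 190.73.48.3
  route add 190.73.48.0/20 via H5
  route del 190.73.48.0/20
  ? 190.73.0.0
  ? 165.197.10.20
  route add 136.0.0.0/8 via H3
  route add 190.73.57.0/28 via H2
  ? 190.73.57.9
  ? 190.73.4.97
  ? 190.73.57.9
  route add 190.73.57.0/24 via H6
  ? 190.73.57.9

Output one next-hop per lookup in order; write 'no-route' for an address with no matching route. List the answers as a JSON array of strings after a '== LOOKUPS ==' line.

Trace:
  + 0.0.0.0/0 (H2) depth=0
  - 0.0.0.0/0 clear@0
  + 0.0.0.0/0 (H2) depth=0
  Q 60.140.44.16: descend ε ; hops seen [H2] ; pick H2
  Q 205.75.242.195: descend ε ; hops seen [H2] ; pick H2
  - 0.0.0.0/0 clear@0
  + 136.194.111.192/28 (H5) depth=28
  - 136.194.111.192/28 clear@28
  + 190.73.57.9/32 (H4) depth=32
  + 190.73.48.0/20 (H2) depth=20
  Q 190.73.57.9: descend 10111110010010010011100100001001 ; hops seen [H2,H4] ; pick H4
  + 190.73.0.0/16 (H1) depth=16
  + 0.0.0.0/0 (H3) depth=0
  Q 190.73.48.3: descend 10111110010010010011 ; hops seen [H3,H1,H2] ; pick H2
  + 190.73.48.0/20 (H5) depth=20
  - 190.73.48.0/20 clear@20
  Q 190.73.0.0: descend 101111100100100100 ; hops seen [H3,H1] ; pick H1
  Q 165.197.10.20: descend 101 ; hops seen [H3] ; pick H3
  + 136.0.0.0/8 (H3) depth=8
  + 190.73.57.0/28 (H2) depth=28
  Q 190.73.57.9: descend 10111110010010010011100100001001 ; hops seen [H3,H1,H2,H4] ; pick H4
  Q 190.73.4.97: descend 101111100100100100 ; hops seen [H3,H1] ; pick H1
  Q 190.73.57.9: descend 10111110010010010011100100001001 ; hops seen [H3,H1,H2,H4] ; pick H4
  + 190.73.57.0/24 (H6) depth=24
  Q 190.73.57.9: descend 10111110010010010011100100001001 ; hops seen [H3,H1,H6,H2,H4] ; pick H4

== LOOKUPS ==
["H2","H2","H4","H2","H1","H3","H4","H1","H4","H4"]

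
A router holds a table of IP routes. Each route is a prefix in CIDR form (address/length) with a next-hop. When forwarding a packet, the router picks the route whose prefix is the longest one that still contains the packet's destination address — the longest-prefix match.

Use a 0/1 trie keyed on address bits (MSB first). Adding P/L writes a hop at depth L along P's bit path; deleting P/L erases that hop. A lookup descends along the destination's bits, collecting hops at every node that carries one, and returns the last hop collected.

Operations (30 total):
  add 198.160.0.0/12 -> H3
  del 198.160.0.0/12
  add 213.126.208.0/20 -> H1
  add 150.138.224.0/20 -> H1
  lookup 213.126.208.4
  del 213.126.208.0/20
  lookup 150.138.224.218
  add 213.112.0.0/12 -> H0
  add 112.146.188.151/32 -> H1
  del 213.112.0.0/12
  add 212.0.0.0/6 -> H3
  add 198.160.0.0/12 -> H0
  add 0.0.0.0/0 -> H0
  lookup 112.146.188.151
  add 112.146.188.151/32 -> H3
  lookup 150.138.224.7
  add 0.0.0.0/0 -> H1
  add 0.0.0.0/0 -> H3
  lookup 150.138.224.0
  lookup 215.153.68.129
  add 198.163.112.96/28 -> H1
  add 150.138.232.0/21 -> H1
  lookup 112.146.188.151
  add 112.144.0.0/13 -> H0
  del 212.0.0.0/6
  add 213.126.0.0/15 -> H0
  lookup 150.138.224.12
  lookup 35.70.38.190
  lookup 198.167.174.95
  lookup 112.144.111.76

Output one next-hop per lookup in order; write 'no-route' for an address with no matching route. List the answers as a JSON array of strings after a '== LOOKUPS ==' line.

Process each operation:
  add 198.160.0.0/12 -> H3 at depth 12
  del 198.160.0.0/12 (clear depth 12)
  add 213.126.208.0/20 -> H1 at depth 20
  add 150.138.224.0/20 -> H1 at depth 20
  lookup 213.126.208.4: bits 11010101011111101101 walk d0:-→d1:-→d2:-→d3:-→d4:-→d5:-→d6:-→d7:-→d8:-→d9:-→d10:-→d11:-→d12:-→d13:-→d14:-→d15:-→d16:-→d17:-→d18:-→d19:-→d20:H1 -> H1
  del 213.126.208.0/20 (clear depth 20)
  lookup 150.138.224.218: bits 10010110100010101110 walk d0:-→d1:-→d2:-→d3:-→d4:-→d5:-→d6:-→d7:-→d8:-→d9:-→d10:-→d11:-→d12:-→d13:-→d14:-→d15:-→d16:-→d17:-→d18:-→d19:-→d20:H1 -> H1
  add 213.112.0.0/12 -> H0 at depth 12
  add 112.146.188.151/32 -> H1 at depth 32
  del 213.112.0.0/12 (clear depth 12)
  add 212.0.0.0/6 -> H3 at depth 6
  add 198.160.0.0/12 -> H0 at depth 12
  add 0.0.0.0/0 -> H0 at depth 0
  lookup 112.146.188.151: bits 01110000100100101011110010010111 walk d0:H0→d1:-→d2:-→d3:-→d4:-→d5:-→d6:-→d7:-→d8:-→d9:-→d10:-→d11:-→d12:-→d13:-→d14:-→d15:-→d16:-→d17:-→d18:-→d19:-→d20:-→d21:-→d22:-→d23:-→d24:-→d25:-→d26:-→d27:-→d28:-→d29:-→d30:-→d31:-→d32:H1 -> H1
  add 112.146.188.151/32 -> H3 at depth 32
  lookup 150.138.224.7: bits 10010110100010101110 walk d0:H0→d1:-→d2:-→d3:-→d4:-→d5:-→d6:-→d7:-→d8:-→d9:-→d10:-→d11:-→d12:-→d13:-→d14:-→d15:-→d16:-→d17:-→d18:-→d19:-→d20:H1 -> H1
  add 0.0.0.0/0 -> H1 at depth 0
  add 0.0.0.0/0 -> H3 at depth 0
  lookup 150.138.224.0: bits 10010110100010101110 walk d0:H3→d1:-→d2:-→d3:-→d4:-→d5:-→d6:-→d7:-→d8:-→d9:-→d10:-→d11:-→d12:-→d13:-→d14:-→d15:-→d16:-→d17:-→d18:-→d19:-→d20:H1 -> H1
  lookup 215.153.68.129: bits 110101 walk d0:H3→d1:-→d2:-→d3:-→d4:-→d5:-→d6:H3 -> H3
  add 198.163.112.96/28 -> H1 at depth 28
  add 150.138.232.0/21 -> H1 at depth 21
  lookup 112.146.188.151: bits 01110000100100101011110010010111 walk d0:H3→d1:-→d2:-→d3:-→d4:-→d5:-→d6:-→d7:-→d8:-→d9:-→d10:-→d11:-→d12:-→d13:-→d14:-→d15:-→d16:-→d17:-→d18:-→d19:-→d20:-→d21:-→d22:-→d23:-→d24:-→d25:-→d26:-→d27:-→d28:-→d29:-→d30:-→d31:-→d32:H3 -> H3
  add 112.144.0.0/13 -> H0 at depth 13
  del 212.0.0.0/6 (clear depth 6)
  add 213.126.0.0/15 -> H0 at depth 15
  lookup 150.138.224.12: bits 10010110100010101110 walk d0:H3→d1:-→d2:-→d3:-→d4:-→d5:-→d6:-→d7:-→d8:-→d9:-→d10:-→d11:-→d12:-→d13:-→d14:-→d15:-→d16:-→d17:-→d18:-→d19:-→d20:H1 -> H1
  lookup 35.70.38.190: bits 0 walk d0:H3→d1:- -> H3
  lookup 198.167.174.95: bits 1100011010100 walk d0:H3→d1:-→d2:-→d3:-→d4:-→d5:-→d6:-→d7:-→d8:-→d9:-→d10:-→d11:-→d12:H0→d13:- -> H0
  lookup 112.144.111.76: bits 01110000100100 walk d0:H3→d1:-→d2:-→d3:-→d4:-→d5:-→d6:-→d7:-→d8:-→d9:-→d10:-→d11:-→d12:-→d13:H0→d14:- -> H0

== LOOKUPS ==
["H1","H1","H1","H1","H1","H3","H3","H1","H3","H0","H0"]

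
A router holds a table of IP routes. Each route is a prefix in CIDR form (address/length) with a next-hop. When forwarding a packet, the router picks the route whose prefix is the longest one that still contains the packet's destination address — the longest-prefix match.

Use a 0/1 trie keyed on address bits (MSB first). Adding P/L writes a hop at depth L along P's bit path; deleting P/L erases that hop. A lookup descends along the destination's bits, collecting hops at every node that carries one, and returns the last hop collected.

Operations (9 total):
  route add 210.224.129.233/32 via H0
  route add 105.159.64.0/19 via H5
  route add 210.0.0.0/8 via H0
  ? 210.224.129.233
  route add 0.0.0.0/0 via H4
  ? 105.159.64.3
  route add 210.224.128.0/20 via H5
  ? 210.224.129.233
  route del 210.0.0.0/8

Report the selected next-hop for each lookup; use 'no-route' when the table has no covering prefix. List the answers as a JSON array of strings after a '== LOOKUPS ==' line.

Trace:
  add 210.224.129.233/32 -> H0 at depth 32
  add 105.159.64.0/19 -> H5 at depth 19
  add 210.0.0.0/8 -> H0 at depth 8
  lookup 210.224.129.233: bits 11010010111000001000000111101001 walk d0:-→d1:-→d2:-→d3:-→d4:-→d5:-→d6:-→d7:-→d8:H0→d9:-→d10:-→d11:-→d12:-→d13:-→d14:-→d15:-→d16:-→d17:-→d18:-→d19:-→d20:-→d21:-→d22:-→d23:-→d24:-→d25:-→d26:-→d27:-→d28:-→d29:-→d30:-→d31:-→d32:H0 -> H0
  add 0.0.0.0/0 -> H4 at depth 0
  lookup 105.159.64.3: bits 0110100110011111010 walk d0:H4→d1:-→d2:-→d3:-→d4:-→d5:-→d6:-→d7:-→d8:-→d9:-→d10:-→d11:-→d12:-→d13:-→d14:-→d15:-→d16:-→d17:-→d18:-→d19:H5 -> H5
  add 210.224.128.0/20 -> H5 at depth 20
  lookup 210.224.129.233: bits 11010010111000001000000111101001 walk d0:H4→d1:-→d2:-→d3:-→d4:-→d5:-→d6:-→d7:-→d8:H0→d9:-→d10:-→d11:-→d12:-→d13:-→d14:-→d15:-→d16:-→d17:-→d18:-→d19:-→d20:H5→d21:-→d22:-→d23:-→d24:-→d25:-→d26:-→d27:-→d28:-→d29:-→d30:-→d31:-→d32:H0 -> H0
  - 210.0.0.0/8 clear@8

== LOOKUPS ==
["H0","H5","H0"]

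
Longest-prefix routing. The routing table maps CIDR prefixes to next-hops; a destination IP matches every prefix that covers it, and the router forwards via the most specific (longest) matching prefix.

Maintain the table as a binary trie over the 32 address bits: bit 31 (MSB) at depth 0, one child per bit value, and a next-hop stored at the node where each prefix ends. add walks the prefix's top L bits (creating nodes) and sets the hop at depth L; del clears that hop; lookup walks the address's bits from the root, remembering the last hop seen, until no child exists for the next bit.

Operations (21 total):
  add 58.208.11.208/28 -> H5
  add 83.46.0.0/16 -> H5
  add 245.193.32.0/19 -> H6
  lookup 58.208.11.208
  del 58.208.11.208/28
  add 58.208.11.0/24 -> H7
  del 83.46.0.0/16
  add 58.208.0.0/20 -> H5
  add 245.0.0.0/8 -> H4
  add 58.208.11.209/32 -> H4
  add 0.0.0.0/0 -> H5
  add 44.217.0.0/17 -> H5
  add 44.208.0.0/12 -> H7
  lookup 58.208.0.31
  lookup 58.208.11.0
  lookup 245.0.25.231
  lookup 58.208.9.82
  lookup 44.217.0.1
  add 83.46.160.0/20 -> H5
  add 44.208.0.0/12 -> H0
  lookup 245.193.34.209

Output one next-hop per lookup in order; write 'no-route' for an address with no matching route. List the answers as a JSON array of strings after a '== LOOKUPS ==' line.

Process each operation:
  + 58.208.11.208/28 (H5) depth=28
  + 83.46.0.0/16 (H5) depth=16
  + 245.193.32.0/19 (H6) depth=19
  lookup 58.208.11.208: bits 0011101011010000000010111101 walk d0:-→d1:-→d2:-→d3:-→d4:-→d5:-→d6:-→d7:-→d8:-→d9:-→d10:-→d11:-→d12:-→d13:-→d14:-→d15:-→d16:-→d17:-→d18:-→d19:-→d20:-→d21:-→d22:-→d23:-→d24:-→d25:-→d26:-→d27:-→d28:H5 -> H5
  del 58.208.11.208/28 (clear depth 28)
  + 58.208.11.0/24 (H7) depth=24
  del 83.46.0.0/16 (clear depth 16)
  + 58.208.0.0/20 (H5) depth=20
  + 245.0.0.0/8 (H4) depth=8
  + 58.208.11.209/32 (H4) depth=32
  + 0.0.0.0/0 (H5) depth=0
  + 44.217.0.0/17 (H5) depth=17
  + 44.208.0.0/12 (H7) depth=12
  lookup 58.208.0.31: bits 00111010110100000000 walk d0:H5→d1:-→d2:-→d3:-→d4:-→d5:-→d6:-→d7:-→d8:-→d9:-→d10:-→d11:-→d12:-→d13:-→d14:-→d15:-→d16:-→d17:-→d18:-→d19:-→d20:H5 -> H5
  lookup 58.208.11.0: bits 001110101101000000001011 walk d0:H5→d1:-→d2:-→d3:-→d4:-→d5:-→d6:-→d7:-→d8:-→d9:-→d10:-→d11:-→d12:-→d13:-→d14:-→d15:-→d16:-→d17:-→d18:-→d19:-→d20:H5→d21:-→d22:-→d23:-→d24:H7 -> H7
  lookup 245.0.25.231: bits 11110101 walk d0:H5→d1:-→d2:-→d3:-→d4:-→d5:-→d6:-→d7:-→d8:H4 -> H4
  lookup 58.208.9.82: bits 0011101011010000000010 walk d0:H5→d1:-→d2:-→d3:-→d4:-→d5:-→d6:-→d7:-→d8:-→d9:-→d10:-→d11:-→d12:-→d13:-→d14:-→d15:-→d16:-→d17:-→d18:-→d19:-→d20:H5→d21:-→d22:- -> H5
  lookup 44.217.0.1: bits 00101100110110010 walk d0:H5→d1:-→d2:-→d3:-→d4:-→d5:-→d6:-→d7:-→d8:-→d9:-→d10:-→d11:-→d12:H7→d13:-→d14:-→d15:-→d16:-→d17:H5 -> H5
  + 83.46.160.0/20 (H5) depth=20
  + 44.208.0.0/12 (H0) depth=12
  lookup 245.193.34.209: bits 1111010111000001001 walk d0:H5→d1:-→d2:-→d3:-→d4:-→d5:-→d6:-→d7:-→d8:H4→d9:-→d10:-→d11:-→d12:-→d13:-→d14:-→d15:-→d16:-→d17:-→d18:-→d19:H6 -> H6

== LOOKUPS ==
["H5","H5","H7","H4","H5","H5","H6"]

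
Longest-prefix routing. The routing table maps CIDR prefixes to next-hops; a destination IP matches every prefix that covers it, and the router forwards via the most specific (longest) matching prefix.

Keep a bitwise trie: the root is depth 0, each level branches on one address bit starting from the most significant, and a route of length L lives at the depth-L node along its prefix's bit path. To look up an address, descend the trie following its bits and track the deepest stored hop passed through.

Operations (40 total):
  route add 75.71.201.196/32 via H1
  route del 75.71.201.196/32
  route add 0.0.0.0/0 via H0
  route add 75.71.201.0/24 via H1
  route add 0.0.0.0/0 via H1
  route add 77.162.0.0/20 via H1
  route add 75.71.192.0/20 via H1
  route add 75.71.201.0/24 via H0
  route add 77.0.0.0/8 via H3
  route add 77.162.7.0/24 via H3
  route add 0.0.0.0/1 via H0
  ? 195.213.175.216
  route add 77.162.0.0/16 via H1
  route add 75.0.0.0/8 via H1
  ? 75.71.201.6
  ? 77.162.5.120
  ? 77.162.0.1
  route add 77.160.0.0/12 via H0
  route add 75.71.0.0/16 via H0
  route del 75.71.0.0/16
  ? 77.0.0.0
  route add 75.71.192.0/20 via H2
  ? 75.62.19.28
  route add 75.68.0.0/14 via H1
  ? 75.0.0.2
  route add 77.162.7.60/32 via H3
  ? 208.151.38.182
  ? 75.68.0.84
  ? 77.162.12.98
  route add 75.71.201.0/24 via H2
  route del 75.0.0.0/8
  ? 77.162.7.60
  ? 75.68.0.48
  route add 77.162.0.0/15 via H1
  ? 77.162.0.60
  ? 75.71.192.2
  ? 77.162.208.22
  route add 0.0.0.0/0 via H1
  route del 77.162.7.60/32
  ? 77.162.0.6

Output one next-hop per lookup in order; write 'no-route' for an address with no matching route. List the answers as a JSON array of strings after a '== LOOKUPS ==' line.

Apply in order:
  + 75.71.201.196/32 (H1) depth=32
  - 75.71.201.196/32 clear@32
  + 0.0.0.0/0 (H0) depth=0
  + 75.71.201.0/24 (H1) depth=24
  + 0.0.0.0/0 (H1) depth=0
  + 77.162.0.0/20 (H1) depth=20
  + 75.71.192.0/20 (H1) depth=20
  + 75.71.201.0/24 (H0) depth=24
  + 77.0.0.0/8 (H3) depth=8
  + 77.162.7.0/24 (H3) depth=24
  + 0.0.0.0/1 (H0) depth=1
  Q 195.213.175.216: descend ε ; hops seen [H1] ; pick H1
  + 77.162.0.0/16 (H1) depth=16
  + 75.0.0.0/8 (H1) depth=8
  Q 75.71.201.6: descend 010010110100011111001001 ; hops seen [H1,H0,H1,H1,H0] ; pick H0
  Q 77.162.5.120: descend 0100110110100010000001 ; hops seen [H1,H0,H3,H1,H1] ; pick H1
  Q 77.162.0.1: descend 010011011010001000000 ; hops seen [H1,H0,H3,H1,H1] ; pick H1
  + 77.160.0.0/12 (H0) depth=12
  + 75.71.0.0/16 (H0) depth=16
  - 75.71.0.0/16 clear@16
  Q 77.0.0.0: descend 01001101 ; hops seen [H1,H0,H3] ; pick H3
  + 75.71.192.0/20 (H2) depth=20
  Q 75.62.19.28: descend 010010110 ; hops seen [H1,H0,H1] ; pick H1
  + 75.68.0.0/14 (H1) depth=14
  Q 75.0.0.2: descend 010010110 ; hops seen [H1,H0,H1] ; pick H1
  + 77.162.7.60/32 (H3) depth=32
  Q 208.151.38.182: descend ε ; hops seen [H1] ; pick H1
  Q 75.68.0.84: descend 01001011010001 ; hops seen [H1,H0,H1,H1] ; pick H1
  Q 77.162.12.98: descend 01001101101000100000 ; hops seen [H1,H0,H3,H0,H1,H1] ; pick H1
  + 75.71.201.0/24 (H2) depth=24
  - 75.0.0.0/8 clear@8
  Q 77.162.7.60: descend 01001101101000100000011100111100 ; hops seen [H1,H0,H3,H0,H1,H1,H3,H3] ; pick H3
  Q 75.68.0.48: descend 01001011010001 ; hops seen [H1,H0,H1] ; pick H1
  + 77.162.0.0/15 (H1) depth=15
  Q 77.162.0.60: descend 010011011010001000000 ; hops seen [H1,H0,H3,H0,H1,H1,H1] ; pick H1
  Q 75.71.192.2: descend 01001011010001111100 ; hops seen [H1,H0,H1,H2] ; pick H2
  Q 77.162.208.22: descend 0100110110100010 ; hops seen [H1,H0,H3,H0,H1,H1] ; pick H1
  + 0.0.0.0/0 (H1) depth=0
  - 77.162.7.60/32 clear@32
  Q 77.162.0.6: descend 010011011010001000000 ; hops seen [H1,H0,H3,H0,H1,H1,H1] ; pick H1

== LOOKUPS ==
["H1","H0","H1","H1","H3","H1","H1","H1","H1","H1","H3","H1","H1","H2","H1","H1"]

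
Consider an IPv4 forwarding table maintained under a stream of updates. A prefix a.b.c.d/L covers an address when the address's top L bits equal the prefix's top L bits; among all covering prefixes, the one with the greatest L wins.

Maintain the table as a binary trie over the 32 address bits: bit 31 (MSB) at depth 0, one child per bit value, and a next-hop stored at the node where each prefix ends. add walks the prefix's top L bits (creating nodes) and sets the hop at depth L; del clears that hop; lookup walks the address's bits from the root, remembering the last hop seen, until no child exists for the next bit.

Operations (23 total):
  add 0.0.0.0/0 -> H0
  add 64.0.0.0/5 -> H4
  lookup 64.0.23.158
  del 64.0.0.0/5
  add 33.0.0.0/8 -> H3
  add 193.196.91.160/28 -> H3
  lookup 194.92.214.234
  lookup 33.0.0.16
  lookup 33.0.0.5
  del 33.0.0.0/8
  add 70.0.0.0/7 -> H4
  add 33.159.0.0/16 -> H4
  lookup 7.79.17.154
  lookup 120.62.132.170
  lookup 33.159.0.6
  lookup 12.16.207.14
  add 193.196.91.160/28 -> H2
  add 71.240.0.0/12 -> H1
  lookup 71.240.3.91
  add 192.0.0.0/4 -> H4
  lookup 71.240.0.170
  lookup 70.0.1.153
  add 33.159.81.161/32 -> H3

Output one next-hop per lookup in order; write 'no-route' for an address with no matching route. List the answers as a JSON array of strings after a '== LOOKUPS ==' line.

Process each operation:
  + 0.0.0.0/0 (H0) depth=0
  + 64.0.0.0/5 (H4) depth=5
  lookup 64.0.23.158: bits 01000 walk d0:H0→d1:-→d2:-→d3:-→d4:-→d5:H4 -> H4
  - 64.0.0.0/5 clear@5
  + 33.0.0.0/8 (H3) depth=8
  + 193.196.91.160/28 (H3) depth=28
  lookup 194.92.214.234: bits 110000 walk d0:H0→d1:-→d2:-→d3:-→d4:-→d5:-→d6:- -> H0
  lookup 33.0.0.16: bits 00100001 walk d0:H0→d1:-→d2:-→d3:-→d4:-→d5:-→d6:-→d7:-→d8:H3 -> H3
  lookup 33.0.0.5: bits 00100001 walk d0:H0→d1:-→d2:-→d3:-→d4:-→d5:-→d6:-→d7:-→d8:H3 -> H3
  - 33.0.0.0/8 clear@8
  + 70.0.0.0/7 (H4) depth=7
  + 33.159.0.0/16 (H4) depth=16
  lookup 7.79.17.154: bits 00 walk d0:H0→d1:-→d2:- -> H0
  lookup 120.62.132.170: bits 01 walk d0:H0→d1:-→d2:- -> H0
  lookup 33.159.0.6: bits 0010000110011111 walk d0:H0→d1:-→d2:-→d3:-→d4:-→d5:-→d6:-→d7:-→d8:-→d9:-→d10:-→d11:-→d12:-→d13:-→d14:-→d15:-→d16:H4 -> H4
  lookup 12.16.207.14: bits 00 walk d0:H0→d1:-→d2:- -> H0
  + 193.196.91.160/28 (H2) depth=28
  + 71.240.0.0/12 (H1) depth=12
  lookup 71.240.3.91: bits 010001111111 walk d0:H0→d1:-→d2:-→d3:-→d4:-→d5:-→d6:-→d7:H4→d8:-→d9:-→d10:-→d11:-→d12:H1 -> H1
  + 192.0.0.0/4 (H4) depth=4
  lookup 71.240.0.170: bits 010001111111 walk d0:H0→d1:-→d2:-→d3:-→d4:-→d5:-→d6:-→d7:H4→d8:-→d9:-→d10:-→d11:-→d12:H1 -> H1
  lookup 70.0.1.153: bits 0100011 walk d0:H0→d1:-→d2:-→d3:-→d4:-→d5:-→d6:-→d7:H4 -> H4
  + 33.159.81.161/32 (H3) depth=32

== LOOKUPS ==
["H4","H0","H3","H3","H0","H0","H4","H0","H1","H1","H4"]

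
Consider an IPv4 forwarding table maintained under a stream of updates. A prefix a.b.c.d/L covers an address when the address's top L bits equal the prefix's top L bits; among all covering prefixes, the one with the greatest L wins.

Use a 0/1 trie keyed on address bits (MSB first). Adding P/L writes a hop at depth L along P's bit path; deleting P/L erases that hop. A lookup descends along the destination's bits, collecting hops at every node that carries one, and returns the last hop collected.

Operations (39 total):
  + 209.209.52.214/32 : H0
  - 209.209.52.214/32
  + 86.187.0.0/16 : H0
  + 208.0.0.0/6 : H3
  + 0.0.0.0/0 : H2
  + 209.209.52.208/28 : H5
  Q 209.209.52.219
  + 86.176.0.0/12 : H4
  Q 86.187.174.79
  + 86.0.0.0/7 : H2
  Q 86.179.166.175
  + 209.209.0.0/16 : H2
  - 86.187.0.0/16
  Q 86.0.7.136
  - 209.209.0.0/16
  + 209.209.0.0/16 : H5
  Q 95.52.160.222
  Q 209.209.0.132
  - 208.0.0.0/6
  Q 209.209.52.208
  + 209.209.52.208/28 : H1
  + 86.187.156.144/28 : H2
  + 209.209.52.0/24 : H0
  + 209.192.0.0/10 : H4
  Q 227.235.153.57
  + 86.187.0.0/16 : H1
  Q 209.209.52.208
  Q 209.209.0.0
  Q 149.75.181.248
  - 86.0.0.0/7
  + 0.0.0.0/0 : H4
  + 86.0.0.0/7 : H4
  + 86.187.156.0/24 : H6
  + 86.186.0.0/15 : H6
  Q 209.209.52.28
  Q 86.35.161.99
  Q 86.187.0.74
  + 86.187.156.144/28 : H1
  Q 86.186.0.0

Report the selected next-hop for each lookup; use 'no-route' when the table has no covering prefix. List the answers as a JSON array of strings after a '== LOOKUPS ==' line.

Process each operation:
  add 209.209.52.214/32 -> H0 at depth 32
  - 209.209.52.214/32 clear@32
  add 86.187.0.0/16 -> H0 at depth 16
  add 208.0.0.0/6 -> H3 at depth 6
  add 0.0.0.0/0 -> H2 at depth 0
  add 209.209.52.208/28 -> H5 at depth 28
  ? 209.209.52.219  path d0:H2→d1:-→d2:-→d3:-→d4:-→d5:-→d6:H3→d7:-→d8:-→d9:-→d10:-→d11:-→d12:-→d13:-→d14:-→d15:-→d16:-→d17:-→d18:-→d19:-→d20:-→d21:-→d22:-→d23:-→d24:-→d25:-→d26:-→d27:-→d28:H5  best=H5
  add 86.176.0.0/12 -> H4 at depth 12
  ? 86.187.174.79  path d0:H2→d1:-→d2:-→d3:-→d4:-→d5:-→d6:-→d7:-→d8:-→d9:-→d10:-→d11:-→d12:H4→d13:-→d14:-→d15:-→d16:H0  best=H0
  add 86.0.0.0/7 -> H2 at depth 7
  ? 86.179.166.175  path d0:H2→d1:-→d2:-→d3:-→d4:-→d5:-→d6:-→d7:H2→d8:-→d9:-→d10:-→d11:-→d12:H4  best=H4
  add 209.209.0.0/16 -> H2 at depth 16
  - 86.187.0.0/16 clear@16
  ? 86.0.7.136  path d0:H2→d1:-→d2:-→d3:-→d4:-→d5:-→d6:-→d7:H2→d8:-  best=H2
  - 209.209.0.0/16 clear@16
  add 209.209.0.0/16 -> H5 at depth 16
  ? 95.52.160.222  path d0:H2→d1:-→d2:-→d3:-→d4:-  best=H2
  ? 209.209.0.132  path d0:H2→d1:-→d2:-→d3:-→d4:-→d5:-→d6:H3→d7:-→d8:-→d9:-→d10:-→d11:-→d12:-→d13:-→d14:-→d15:-→d16:H5→d17:-→d18:-  best=H5
  - 208.0.0.0/6 clear@6
  ? 209.209.52.208  path d0:H2→d1:-→d2:-→d3:-→d4:-→d5:-→d6:-→d7:-→d8:-→d9:-→d10:-→d11:-→d12:-→d13:-→d14:-→d15:-→d16:H5→d17:-→d18:-→d19:-→d20:-→d21:-→d22:-→d23:-→d24:-→d25:-→d26:-→d27:-→d28:H5→d29:-  best=H5
  add 209.209.52.208/28 -> H1 at depth 28
  add 86.187.156.144/28 -> H2 at depth 28
  add 209.209.52.0/24 -> H0 at depth 24
  add 209.192.0.0/10 -> H4 at depth 10
  ? 227.235.153.57  path d0:H2→d1:-→d2:-  best=H2
  add 86.187.0.0/16 -> H1 at depth 16
  ? 209.209.52.208  path d0:H2→d1:-→d2:-→d3:-→d4:-→d5:-→d6:-→d7:-→d8:-→d9:-→d10:H4→d11:-→d12:-→d13:-→d14:-→d15:-→d16:H5→d17:-→d18:-→d19:-→d20:-→d21:-→d22:-→d23:-→d24:H0→d25:-→d26:-→d27:-→d28:H1→d29:-  best=H1
  ? 209.209.0.0  path d0:H2→d1:-→d2:-→d3:-→d4:-→d5:-→d6:-→d7:-→d8:-→d9:-→d10:H4→d11:-→d12:-→d13:-→d14:-→d15:-→d16:H5→d17:-→d18:-  best=H5
  ? 149.75.181.248  path d0:H2→d1:-  best=H2
  - 86.0.0.0/7 clear@7
  add 0.0.0.0/0 -> H4 at depth 0
  add 86.0.0.0/7 -> H4 at depth 7
  add 86.187.156.0/24 -> H6 at depth 24
  add 86.186.0.0/15 -> H6 at depth 15
  ? 209.209.52.28  path d0:H4→d1:-→d2:-→d3:-→d4:-→d5:-→d6:-→d7:-→d8:-→d9:-→d10:H4→d11:-→d12:-→d13:-→d14:-→d15:-→d16:H5→d17:-→d18:-→d19:-→d20:-→d21:-→d22:-→d23:-→d24:H0  best=H0
  ? 86.35.161.99  path d0:H4→d1:-→d2:-→d3:-→d4:-→d5:-→d6:-→d7:H4→d8:-  best=H4
  ? 86.187.0.74  path d0:H4→d1:-→d2:-→d3:-→d4:-→d5:-→d6:-→d7:H4→d8:-→d9:-→d10:-→d11:-→d12:H4→d13:-→d14:-→d15:H6→d16:H1  best=H1
  add 86.187.156.144/28 -> H1 at depth 28
  ? 86.186.0.0  path d0:H4→d1:-→d2:-→d3:-→d4:-→d5:-→d6:-→d7:H4→d8:-→d9:-→d10:-→d11:-→d12:H4→d13:-→d14:-→d15:H6  best=H6

== LOOKUPS ==
["H5","H0","H4","H2","H2","H5","H5","H2","H1","H5","H2","H0","H4","H1","H6"]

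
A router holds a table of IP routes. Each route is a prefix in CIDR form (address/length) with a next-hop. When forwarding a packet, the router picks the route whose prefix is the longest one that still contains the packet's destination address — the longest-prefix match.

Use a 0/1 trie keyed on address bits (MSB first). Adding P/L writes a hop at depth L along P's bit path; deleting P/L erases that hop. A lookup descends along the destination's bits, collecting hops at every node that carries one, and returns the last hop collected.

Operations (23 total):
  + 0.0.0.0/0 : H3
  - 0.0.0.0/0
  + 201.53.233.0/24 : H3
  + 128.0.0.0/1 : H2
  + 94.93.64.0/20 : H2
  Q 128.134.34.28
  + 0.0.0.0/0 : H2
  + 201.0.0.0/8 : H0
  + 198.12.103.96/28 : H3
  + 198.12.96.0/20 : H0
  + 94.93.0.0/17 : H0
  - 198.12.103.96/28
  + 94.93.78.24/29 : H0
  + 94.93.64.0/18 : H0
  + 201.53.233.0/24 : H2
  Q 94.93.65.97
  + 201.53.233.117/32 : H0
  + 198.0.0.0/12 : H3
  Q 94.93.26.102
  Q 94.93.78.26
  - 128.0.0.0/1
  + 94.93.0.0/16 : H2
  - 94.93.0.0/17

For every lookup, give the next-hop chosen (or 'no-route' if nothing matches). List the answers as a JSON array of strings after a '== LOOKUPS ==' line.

Trace:
  + 0.0.0.0/0 (H3) depth=0
  del 0.0.0.0/0 (clear depth 0)
  + 201.53.233.0/24 (H3) depth=24
  + 128.0.0.0/1 (H2) depth=1
  + 94.93.64.0/20 (H2) depth=20
  Q 128.134.34.28: descend 1 ; hops seen [H2] ; pick H2
  + 0.0.0.0/0 (H2) depth=0
  + 201.0.0.0/8 (H0) depth=8
  + 198.12.103.96/28 (H3) depth=28
  + 198.12.96.0/20 (H0) depth=20
  + 94.93.0.0/17 (H0) depth=17
  del 198.12.103.96/28 (clear depth 28)
  + 94.93.78.24/29 (H0) depth=29
  + 94.93.64.0/18 (H0) depth=18
  + 201.53.233.0/24 (H2) depth=24
  Q 94.93.65.97: descend 01011110010111010100 ; hops seen [H2,H0,H0,H2] ; pick H2
  + 201.53.233.117/32 (H0) depth=32
  + 198.0.0.0/12 (H3) depth=12
  Q 94.93.26.102: descend 01011110010111010 ; hops seen [H2,H0] ; pick H0
  Q 94.93.78.26: descend 01011110010111010100111000011 ; hops seen [H2,H0,H0,H2,H0] ; pick H0
  del 128.0.0.0/1 (clear depth 1)
  + 94.93.0.0/16 (H2) depth=16
  del 94.93.0.0/17 (clear depth 17)

== LOOKUPS ==
["H2","H2","H0","H0"]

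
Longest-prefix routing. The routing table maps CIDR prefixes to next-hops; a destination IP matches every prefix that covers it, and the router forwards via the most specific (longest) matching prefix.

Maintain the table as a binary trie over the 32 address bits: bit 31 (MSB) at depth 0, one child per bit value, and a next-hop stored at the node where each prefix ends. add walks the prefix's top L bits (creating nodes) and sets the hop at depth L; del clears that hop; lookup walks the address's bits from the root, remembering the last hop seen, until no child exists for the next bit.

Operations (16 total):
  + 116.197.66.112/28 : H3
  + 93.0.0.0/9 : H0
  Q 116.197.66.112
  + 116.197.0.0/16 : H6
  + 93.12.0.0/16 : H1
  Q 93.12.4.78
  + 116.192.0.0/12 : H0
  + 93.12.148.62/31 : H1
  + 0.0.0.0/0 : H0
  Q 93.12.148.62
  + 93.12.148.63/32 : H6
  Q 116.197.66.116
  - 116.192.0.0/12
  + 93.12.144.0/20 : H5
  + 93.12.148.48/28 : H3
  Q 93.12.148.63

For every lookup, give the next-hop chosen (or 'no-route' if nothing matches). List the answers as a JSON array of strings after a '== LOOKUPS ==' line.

Trace:
  add 116.197.66.112/28 -> H3 at depth 28
  add 93.0.0.0/9 -> H0 at depth 9
  lookup 116.197.66.112: bits 0111010011000101010000100111 walk d0:-→d1:-→d2:-→d3:-→d4:-→d5:-→d6:-→d7:-→d8:-→d9:-→d10:-→d11:-→d12:-→d13:-→d14:-→d15:-→d16:-→d17:-→d18:-→d19:-→d20:-→d21:-→d22:-→d23:-→d24:-→d25:-→d26:-→d27:-→d28:H3 -> H3
  add 116.197.0.0/16 -> H6 at depth 16
  add 93.12.0.0/16 -> H1 at depth 16
  lookup 93.12.4.78: bits 0101110100001100 walk d0:-→d1:-→d2:-→d3:-→d4:-→d5:-→d6:-→d7:-→d8:-→d9:H0→d10:-→d11:-→d12:-→d13:-→d14:-→d15:-→d16:H1 -> H1
  add 116.192.0.0/12 -> H0 at depth 12
  add 93.12.148.62/31 -> H1 at depth 31
  add 0.0.0.0/0 -> H0 at depth 0
  lookup 93.12.148.62: bits 0101110100001100100101000011111 walk d0:H0→d1:-→d2:-→d3:-→d4:-→d5:-→d6:-→d7:-→d8:-→d9:H0→d10:-→d11:-→d12:-→d13:-→d14:-→d15:-→d16:H1→d17:-→d18:-→d19:-→d20:-→d21:-→d22:-→d23:-→d24:-→d25:-→d26:-→d27:-→d28:-→d29:-→d30:-→d31:H1 -> H1
  add 93.12.148.63/32 -> H6 at depth 32
  lookup 116.197.66.116: bits 0111010011000101010000100111 walk d0:H0→d1:-→d2:-→d3:-→d4:-→d5:-→d6:-→d7:-→d8:-→d9:-→d10:-→d11:-→d12:H0→d13:-→d14:-→d15:-→d16:H6→d17:-→d18:-→d19:-→d20:-→d21:-→d22:-→d23:-→d24:-→d25:-→d26:-→d27:-→d28:H3 -> H3
  del 116.192.0.0/12 (clear depth 12)
  add 93.12.144.0/20 -> H5 at depth 20
  add 93.12.148.48/28 -> H3 at depth 28
  lookup 93.12.148.63: bits 01011101000011001001010000111111 walk d0:H0→d1:-→d2:-→d3:-→d4:-→d5:-→d6:-→d7:-→d8:-→d9:H0→d10:-→d11:-→d12:-→d13:-→d14:-→d15:-→d16:H1→d17:-→d18:-→d19:-→d20:H5→d21:-→d22:-→d23:-→d24:-→d25:-→d26:-→d27:-→d28:H3→d29:-→d30:-→d31:H1→d32:H6 -> H6

== LOOKUPS ==
["H3","H1","H1","H3","H6"]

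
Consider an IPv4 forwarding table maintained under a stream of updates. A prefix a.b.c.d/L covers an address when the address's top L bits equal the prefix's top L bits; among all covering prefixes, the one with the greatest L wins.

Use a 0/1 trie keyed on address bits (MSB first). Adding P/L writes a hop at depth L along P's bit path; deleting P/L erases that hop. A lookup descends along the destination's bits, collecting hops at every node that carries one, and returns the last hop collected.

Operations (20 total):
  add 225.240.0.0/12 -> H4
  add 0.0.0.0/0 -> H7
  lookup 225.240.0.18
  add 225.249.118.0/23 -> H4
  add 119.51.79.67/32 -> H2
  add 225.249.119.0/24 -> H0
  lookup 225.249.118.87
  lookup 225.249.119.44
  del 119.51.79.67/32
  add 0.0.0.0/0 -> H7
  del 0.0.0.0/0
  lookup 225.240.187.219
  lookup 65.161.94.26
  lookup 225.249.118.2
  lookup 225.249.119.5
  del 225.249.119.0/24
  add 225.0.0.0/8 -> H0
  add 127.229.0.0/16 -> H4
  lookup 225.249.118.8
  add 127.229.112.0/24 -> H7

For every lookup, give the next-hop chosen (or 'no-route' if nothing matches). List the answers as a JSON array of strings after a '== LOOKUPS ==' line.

Apply in order:
  + 225.240.0.0/12 (H4) depth=12
  + 0.0.0.0/0 (H7) depth=0
  lookup 225.240.0.18: bits 111000011111 walk d0:H7→d1:-→d2:-→d3:-→d4:-→d5:-→d6:-→d7:-→d8:-→d9:-→d10:-→d11:-→d12:H4 -> H4
  + 225.249.118.0/23 (H4) depth=23
  + 119.51.79.67/32 (H2) depth=32
  + 225.249.119.0/24 (H0) depth=24
  lookup 225.249.118.87: bits 11100001111110010111011 walk d0:H7→d1:-→d2:-→d3:-→d4:-→d5:-→d6:-→d7:-→d8:-→d9:-→d10:-→d11:-→d12:H4→d13:-→d14:-→d15:-→d16:-→d17:-→d18:-→d19:-→d20:-→d21:-→d22:-→d23:H4 -> H4
  lookup 225.249.119.44: bits 111000011111100101110111 walk d0:H7→d1:-→d2:-→d3:-→d4:-→d5:-→d6:-→d7:-→d8:-→d9:-→d10:-→d11:-→d12:H4→d13:-→d14:-→d15:-→d16:-→d17:-→d18:-→d19:-→d20:-→d21:-→d22:-→d23:H4→d24:H0 -> H0
  - 119.51.79.67/32 clear@32
  + 0.0.0.0/0 (H7) depth=0
  - 0.0.0.0/0 clear@0
  lookup 225.240.187.219: bits 111000011111 walk d0:-→d1:-→d2:-→d3:-→d4:-→d5:-→d6:-→d7:-→d8:-→d9:-→d10:-→d11:-→d12:H4 -> H4
  lookup 65.161.94.26: bits 01 walk d0:-→d1:-→d2:- -> no-route
  lookup 225.249.118.2: bits 11100001111110010111011 walk d0:-→d1:-→d2:-→d3:-→d4:-→d5:-→d6:-→d7:-→d8:-→d9:-→d10:-→d11:-→d12:H4→d13:-→d14:-→d15:-→d16:-→d17:-→d18:-→d19:-→d20:-→d21:-→d22:-→d23:H4 -> H4
  lookup 225.249.119.5: bits 111000011111100101110111 walk d0:-→d1:-→d2:-→d3:-→d4:-→d5:-→d6:-→d7:-→d8:-→d9:-→d10:-→d11:-→d12:H4→d13:-→d14:-→d15:-→d16:-→d17:-→d18:-→d19:-→d20:-→d21:-→d22:-→d23:H4→d24:H0 -> H0
  - 225.249.119.0/24 clear@24
  + 225.0.0.0/8 (H0) depth=8
  + 127.229.0.0/16 (H4) depth=16
  lookup 225.249.118.8: bits 11100001111110010111011 walk d0:-→d1:-→d2:-→d3:-→d4:-→d5:-→d6:-→d7:-→d8:H0→d9:-→d10:-→d11:-→d12:H4→d13:-→d14:-→d15:-→d16:-→d17:-→d18:-→d19:-→d20:-→d21:-→d22:-→d23:H4 -> H4
  + 127.229.112.0/24 (H7) depth=24

== LOOKUPS ==
["H4","H4","H0","H4","no-route","H4","H0","H4"]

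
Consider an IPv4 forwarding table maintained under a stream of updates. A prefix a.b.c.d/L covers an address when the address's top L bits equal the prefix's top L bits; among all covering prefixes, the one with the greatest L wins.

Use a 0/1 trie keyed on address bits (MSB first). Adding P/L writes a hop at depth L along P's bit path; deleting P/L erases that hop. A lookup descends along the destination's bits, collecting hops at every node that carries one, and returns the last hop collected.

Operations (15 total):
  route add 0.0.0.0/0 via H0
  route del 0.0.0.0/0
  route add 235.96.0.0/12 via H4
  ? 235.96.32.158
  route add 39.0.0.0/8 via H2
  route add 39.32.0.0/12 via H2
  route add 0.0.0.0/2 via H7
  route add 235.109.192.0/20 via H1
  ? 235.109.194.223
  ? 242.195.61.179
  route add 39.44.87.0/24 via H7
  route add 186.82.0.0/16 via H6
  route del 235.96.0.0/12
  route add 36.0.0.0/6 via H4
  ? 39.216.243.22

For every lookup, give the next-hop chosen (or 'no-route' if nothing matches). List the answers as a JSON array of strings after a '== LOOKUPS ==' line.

Process each operation:
  + 0.0.0.0/0 (H0) depth=0
  - 0.0.0.0/0 clear@0
  + 235.96.0.0/12 (H4) depth=12
  lookup 235.96.32.158: bits 111010110110 walk d0:-→d1:-→d2:-→d3:-→d4:-→d5:-→d6:-→d7:-→d8:-→d9:-→d10:-→d11:-→d12:H4 -> H4
  + 39.0.0.0/8 (H2) depth=8
  + 39.32.0.0/12 (H2) depth=12
  + 0.0.0.0/2 (H7) depth=2
  + 235.109.192.0/20 (H1) depth=20
  lookup 235.109.194.223: bits 11101011011011011100 walk d0:-→d1:-→d2:-→d3:-→d4:-→d5:-→d6:-→d7:-→d8:-→d9:-→d10:-→d11:-→d12:H4→d13:-→d14:-→d15:-→d16:-→d17:-→d18:-→d19:-→d20:H1 -> H1
  lookup 242.195.61.179: bits 111 walk d0:-→d1:-→d2:-→d3:- -> no-route
  + 39.44.87.0/24 (H7) depth=24
  + 186.82.0.0/16 (H6) depth=16
  - 235.96.0.0/12 clear@12
  + 36.0.0.0/6 (H4) depth=6
  lookup 39.216.243.22: bits 00100111 walk d0:-→d1:-→d2:H7→d3:-→d4:-→d5:-→d6:H4→d7:-→d8:H2 -> H2

== LOOKUPS ==
["H4","H1","no-route","H2"]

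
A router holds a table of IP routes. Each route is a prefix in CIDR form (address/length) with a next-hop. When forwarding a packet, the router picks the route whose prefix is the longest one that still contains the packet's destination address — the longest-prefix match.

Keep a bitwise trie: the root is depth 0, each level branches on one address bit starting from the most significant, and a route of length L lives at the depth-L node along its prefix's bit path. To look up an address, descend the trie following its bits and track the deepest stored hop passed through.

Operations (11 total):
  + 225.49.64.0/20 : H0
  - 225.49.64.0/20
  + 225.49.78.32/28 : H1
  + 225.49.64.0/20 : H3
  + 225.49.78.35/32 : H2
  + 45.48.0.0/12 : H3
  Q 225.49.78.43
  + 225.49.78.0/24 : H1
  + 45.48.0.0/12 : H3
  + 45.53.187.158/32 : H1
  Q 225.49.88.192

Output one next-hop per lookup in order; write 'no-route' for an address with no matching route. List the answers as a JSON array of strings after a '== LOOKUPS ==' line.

Apply in order:
  add 225.49.64.0/20 -> H0 at depth 20
  - 225.49.64.0/20 clear@20
  add 225.49.78.32/28 -> H1 at depth 28
  add 225.49.64.0/20 -> H3 at depth 20
  add 225.49.78.35/32 -> H2 at depth 32
  add 45.48.0.0/12 -> H3 at depth 12
  Q 225.49.78.43: descend 1110000100110001010011100010 ; hops seen [H3,H1] ; pick H1
  add 225.49.78.0/24 -> H1 at depth 24
  add 45.48.0.0/12 -> H3 at depth 12
  add 45.53.187.158/32 -> H1 at depth 32
  Q 225.49.88.192: descend 1110000100110001010 ; hops seen [∅] ; pick no-route

== LOOKUPS ==
["H1","no-route"]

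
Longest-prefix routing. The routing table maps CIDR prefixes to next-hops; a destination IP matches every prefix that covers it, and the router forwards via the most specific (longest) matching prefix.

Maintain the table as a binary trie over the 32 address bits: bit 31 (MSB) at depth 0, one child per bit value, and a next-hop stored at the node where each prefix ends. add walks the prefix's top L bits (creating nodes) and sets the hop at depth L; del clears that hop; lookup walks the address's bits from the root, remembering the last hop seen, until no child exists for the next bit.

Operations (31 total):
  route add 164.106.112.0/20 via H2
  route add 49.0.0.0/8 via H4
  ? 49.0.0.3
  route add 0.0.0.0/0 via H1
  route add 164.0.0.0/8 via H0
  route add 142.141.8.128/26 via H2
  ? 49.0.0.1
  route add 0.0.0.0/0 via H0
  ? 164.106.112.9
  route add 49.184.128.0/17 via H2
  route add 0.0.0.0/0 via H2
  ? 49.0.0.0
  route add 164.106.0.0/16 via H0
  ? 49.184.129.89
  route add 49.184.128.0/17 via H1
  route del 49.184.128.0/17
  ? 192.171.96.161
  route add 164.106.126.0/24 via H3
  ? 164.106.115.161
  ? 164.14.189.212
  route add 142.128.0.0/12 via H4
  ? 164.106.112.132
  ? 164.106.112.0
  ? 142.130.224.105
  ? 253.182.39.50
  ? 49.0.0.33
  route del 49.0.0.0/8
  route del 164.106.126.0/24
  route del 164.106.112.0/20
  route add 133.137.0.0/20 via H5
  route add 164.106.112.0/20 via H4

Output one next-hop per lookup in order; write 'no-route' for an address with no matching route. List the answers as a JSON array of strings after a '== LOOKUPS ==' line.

Trace:
  + 164.106.112.0/20 (H2) depth=20
  + 49.0.0.0/8 (H4) depth=8
  ? 49.0.0.3  path d0:-→d1:-→d2:-→d3:-→d4:-→d5:-→d6:-→d7:-→d8:H4  best=H4
  + 0.0.0.0/0 (H1) depth=0
  + 164.0.0.0/8 (H0) depth=8
  + 142.141.8.128/26 (H2) depth=26
  ? 49.0.0.1  path d0:H1→d1:-→d2:-→d3:-→d4:-→d5:-→d6:-→d7:-→d8:H4  best=H4
  + 0.0.0.0/0 (H0) depth=0
  ? 164.106.112.9  path d0:H0→d1:-→d2:-→d3:-→d4:-→d5:-→d6:-→d7:-→d8:H0→d9:-→d10:-→d11:-→d12:-→d13:-→d14:-→d15:-→d16:-→d17:-→d18:-→d19:-→d20:H2  best=H2
  + 49.184.128.0/17 (H2) depth=17
  + 0.0.0.0/0 (H2) depth=0
  ? 49.0.0.0  path d0:H2→d1:-→d2:-→d3:-→d4:-→d5:-→d6:-→d7:-→d8:H4  best=H4
  + 164.106.0.0/16 (H0) depth=16
  ? 49.184.129.89  path d0:H2→d1:-→d2:-→d3:-→d4:-→d5:-→d6:-→d7:-→d8:H4→d9:-→d10:-→d11:-→d12:-→d13:-→d14:-→d15:-→d16:-→d17:H2  best=H2
  + 49.184.128.0/17 (H1) depth=17
  del 49.184.128.0/17 (clear depth 17)
  ? 192.171.96.161  path d0:H2→d1:-  best=H2
  + 164.106.126.0/24 (H3) depth=24
  ? 164.106.115.161  path d0:H2→d1:-→d2:-→d3:-→d4:-→d5:-→d6:-→d7:-→d8:H0→d9:-→d10:-→d11:-→d12:-→d13:-→d14:-→d15:-→d16:H0→d17:-→d18:-→d19:-→d20:H2  best=H2
  ? 164.14.189.212  path d0:H2→d1:-→d2:-→d3:-→d4:-→d5:-→d6:-→d7:-→d8:H0→d9:-  best=H0
  + 142.128.0.0/12 (H4) depth=12
  ? 164.106.112.132  path d0:H2→d1:-→d2:-→d3:-→d4:-→d5:-→d6:-→d7:-→d8:H0→d9:-→d10:-→d11:-→d12:-→d13:-→d14:-→d15:-→d16:H0→d17:-→d18:-→d19:-→d20:H2  best=H2
  ? 164.106.112.0  path d0:H2→d1:-→d2:-→d3:-→d4:-→d5:-→d6:-→d7:-→d8:H0→d9:-→d10:-→d11:-→d12:-→d13:-→d14:-→d15:-→d16:H0→d17:-→d18:-→d19:-→d20:H2  best=H2
  ? 142.130.224.105  path d0:H2→d1:-→d2:-→d3:-→d4:-→d5:-→d6:-→d7:-→d8:-→d9:-→d10:-→d11:-→d12:H4  best=H4
  ? 253.182.39.50  path d0:H2→d1:-  best=H2
  ? 49.0.0.33  path d0:H2→d1:-→d2:-→d3:-→d4:-→d5:-→d6:-→d7:-→d8:H4  best=H4
  del 49.0.0.0/8 (clear depth 8)
  del 164.106.126.0/24 (clear depth 24)
  del 164.106.112.0/20 (clear depth 20)
  + 133.137.0.0/20 (H5) depth=20
  + 164.106.112.0/20 (H4) depth=20

== LOOKUPS ==
["H4","H4","H2","H4","H2","H2","H2","H0","H2","H2","H4","H2","H4"]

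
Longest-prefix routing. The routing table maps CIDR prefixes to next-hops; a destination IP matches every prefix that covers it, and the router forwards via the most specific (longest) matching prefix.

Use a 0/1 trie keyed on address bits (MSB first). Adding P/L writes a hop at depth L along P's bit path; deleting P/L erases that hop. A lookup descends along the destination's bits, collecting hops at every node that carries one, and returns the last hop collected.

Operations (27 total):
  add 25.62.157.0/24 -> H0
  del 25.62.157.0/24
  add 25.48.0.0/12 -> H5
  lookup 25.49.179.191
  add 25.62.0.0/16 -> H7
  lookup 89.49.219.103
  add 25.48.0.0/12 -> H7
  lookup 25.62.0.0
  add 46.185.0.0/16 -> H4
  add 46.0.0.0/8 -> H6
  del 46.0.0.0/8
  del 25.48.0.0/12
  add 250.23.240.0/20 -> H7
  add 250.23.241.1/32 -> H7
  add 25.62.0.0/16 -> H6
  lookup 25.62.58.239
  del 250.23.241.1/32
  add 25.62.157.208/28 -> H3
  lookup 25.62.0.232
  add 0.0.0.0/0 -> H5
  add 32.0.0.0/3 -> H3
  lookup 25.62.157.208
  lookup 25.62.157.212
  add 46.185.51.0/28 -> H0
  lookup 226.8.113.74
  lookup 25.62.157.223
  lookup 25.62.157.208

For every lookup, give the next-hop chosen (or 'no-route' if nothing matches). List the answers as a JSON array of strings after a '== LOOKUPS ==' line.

Process each operation:
  + 25.62.157.0/24 (H0) depth=24
  del 25.62.157.0/24 (clear depth 24)
  + 25.48.0.0/12 (H5) depth=12
  lookup 25.49.179.191: bits 000110010011 walk d0:-→d1:-→d2:-→d3:-→d4:-→d5:-→d6:-→d7:-→d8:-→d9:-→d10:-→d11:-→d12:H5 -> H5
  + 25.62.0.0/16 (H7) depth=16
  lookup 89.49.219.103: bits 0 walk d0:-→d1:- -> no-route
  + 25.48.0.0/12 (H7) depth=12
  lookup 25.62.0.0: bits 0001100100111110 walk d0:-→d1:-→d2:-→d3:-→d4:-→d5:-→d6:-→d7:-→d8:-→d9:-→d10:-→d11:-→d12:H7→d13:-→d14:-→d15:-→d16:H7 -> H7
  + 46.185.0.0/16 (H4) depth=16
  + 46.0.0.0/8 (H6) depth=8
  del 46.0.0.0/8 (clear depth 8)
  del 25.48.0.0/12 (clear depth 12)
  + 250.23.240.0/20 (H7) depth=20
  + 250.23.241.1/32 (H7) depth=32
  + 25.62.0.0/16 (H6) depth=16
  lookup 25.62.58.239: bits 0001100100111110 walk d0:-→d1:-→d2:-→d3:-→d4:-→d5:-→d6:-→d7:-→d8:-→d9:-→d10:-→d11:-→d12:-→d13:-→d14:-→d15:-→d16:H6 -> H6
  del 250.23.241.1/32 (clear depth 32)
  + 25.62.157.208/28 (H3) depth=28
  lookup 25.62.0.232: bits 0001100100111110 walk d0:-→d1:-→d2:-→d3:-→d4:-→d5:-→d6:-→d7:-→d8:-→d9:-→d10:-→d11:-→d12:-→d13:-→d14:-→d15:-→d16:H6 -> H6
  + 0.0.0.0/0 (H5) depth=0
  + 32.0.0.0/3 (H3) depth=3
  lookup 25.62.157.208: bits 0001100100111110100111011101 walk d0:H5→d1:-→d2:-→d3:-→d4:-→d5:-→d6:-→d7:-→d8:-→d9:-→d10:-→d11:-→d12:-→d13:-→d14:-→d15:-→d16:H6→d17:-→d18:-→d19:-→d20:-→d21:-→d22:-→d23:-→d24:-→d25:-→d26:-→d27:-→d28:H3 -> H3
  lookup 25.62.157.212: bits 0001100100111110100111011101 walk d0:H5→d1:-→d2:-→d3:-→d4:-→d5:-→d6:-→d7:-→d8:-→d9:-→d10:-→d11:-→d12:-→d13:-→d14:-→d15:-→d16:H6→d17:-→d18:-→d19:-→d20:-→d21:-→d22:-→d23:-→d24:-→d25:-→d26:-→d27:-→d28:H3 -> H3
  + 46.185.51.0/28 (H0) depth=28
  lookup 226.8.113.74: bits 111 walk d0:H5→d1:-→d2:-→d3:- -> H5
  lookup 25.62.157.223: bits 0001100100111110100111011101 walk d0:H5→d1:-→d2:-→d3:-→d4:-→d5:-→d6:-→d7:-→d8:-→d9:-→d10:-→d11:-→d12:-→d13:-→d14:-→d15:-→d16:H6→d17:-→d18:-→d19:-→d20:-→d21:-→d22:-→d23:-→d24:-→d25:-→d26:-→d27:-→d28:H3 -> H3
  lookup 25.62.157.208: bits 0001100100111110100111011101 walk d0:H5→d1:-→d2:-→d3:-→d4:-→d5:-→d6:-→d7:-→d8:-→d9:-→d10:-→d11:-→d12:-→d13:-→d14:-→d15:-→d16:H6→d17:-→d18:-→d19:-→d20:-→d21:-→d22:-→d23:-→d24:-→d25:-→d26:-→d27:-→d28:H3 -> H3

== LOOKUPS ==
["H5","no-route","H7","H6","H6","H3","H3","H5","H3","H3"]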